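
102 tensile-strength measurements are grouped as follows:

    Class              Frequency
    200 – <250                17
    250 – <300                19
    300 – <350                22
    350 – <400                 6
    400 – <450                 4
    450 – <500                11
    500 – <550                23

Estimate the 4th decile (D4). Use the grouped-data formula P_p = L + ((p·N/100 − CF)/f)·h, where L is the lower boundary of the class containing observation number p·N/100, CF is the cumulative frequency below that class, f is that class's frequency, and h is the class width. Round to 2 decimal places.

N = 102; target position k = 40/100 · 102 = 40.8.
Cumulative frequencies: 17, 36, 58, 64, 68, 79, 102.
Observation 40.8 falls in the class 300 – <350.
L = 300, CF = 36, f = 22, h = 50.
P40 = 300 + ((40.8 − 36)/22)·50 = 300 + 10.9091 = 310.909.

310.91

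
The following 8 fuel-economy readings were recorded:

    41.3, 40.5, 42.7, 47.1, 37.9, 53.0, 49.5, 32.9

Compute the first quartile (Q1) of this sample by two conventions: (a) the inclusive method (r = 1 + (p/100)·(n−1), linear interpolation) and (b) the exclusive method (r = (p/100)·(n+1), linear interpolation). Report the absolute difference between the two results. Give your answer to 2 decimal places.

1.30

Sorted: 32.9, 37.9, 40.5, 41.3, 42.7, 47.1, 49.5, 53.0.
n = 8.
(a) r = 2.75; between ranks 2 (37.9) and 3 (40.5): 39.85.
(b) r = 2.25; between ranks 2 (37.9) and 3 (40.5): 38.55.
|39.85 − 38.55| = 1.3.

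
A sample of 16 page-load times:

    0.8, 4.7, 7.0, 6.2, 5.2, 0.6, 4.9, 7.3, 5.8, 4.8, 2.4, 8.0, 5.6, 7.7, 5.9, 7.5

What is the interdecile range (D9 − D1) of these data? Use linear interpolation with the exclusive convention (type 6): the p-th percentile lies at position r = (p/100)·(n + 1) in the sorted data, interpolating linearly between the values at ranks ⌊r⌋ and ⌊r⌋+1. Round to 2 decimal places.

Sorted: 0.6, 0.8, 2.4, 4.7, 4.8, 4.9, 5.2, 5.6, 5.8, 5.9, 6.2, 7.0, 7.3, 7.5, 7.7, 8.0.
n = 16.
P10: r = 1.7; ranks 1–2 are 0.6, 0.8; interpolating gives 0.74.
P90: r = 15.3; ranks 15–16 are 7.7, 8.0; interpolating gives 7.79.
Difference: 7.79 − 0.74 = 7.05.

7.05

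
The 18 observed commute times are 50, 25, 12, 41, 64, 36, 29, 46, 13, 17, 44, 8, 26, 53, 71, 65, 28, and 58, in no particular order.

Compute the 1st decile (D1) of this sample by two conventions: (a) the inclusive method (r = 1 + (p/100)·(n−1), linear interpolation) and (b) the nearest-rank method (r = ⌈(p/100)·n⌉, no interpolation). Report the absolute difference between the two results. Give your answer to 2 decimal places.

0.70

Sorted: 8, 12, 13, 17, 25, 26, 28, 29, 36, 41, 44, 46, 50, 53, 58, 64, 65, 71.
n = 18.
(a) r = 2.7; between ranks 2 (12) and 3 (13): 12.7.
(b) the nearest-rank method: rank 2 → 12.
|12.7 − 12| = 0.7.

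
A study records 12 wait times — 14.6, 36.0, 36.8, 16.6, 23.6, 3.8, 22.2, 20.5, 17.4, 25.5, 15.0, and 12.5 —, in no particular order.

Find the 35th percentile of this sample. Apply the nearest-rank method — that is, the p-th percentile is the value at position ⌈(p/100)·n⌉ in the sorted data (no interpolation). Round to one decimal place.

16.6

Sorted: 3.8, 12.5, 14.6, 15.0, 16.6, 17.4, 20.5, 22.2, 23.6, 25.5, 36.0, 36.8.
n = 12.
Position = ⌈35/100 · 12⌉ = ⌈4.2⌉ = 5.
The value at rank 5 is 16.6.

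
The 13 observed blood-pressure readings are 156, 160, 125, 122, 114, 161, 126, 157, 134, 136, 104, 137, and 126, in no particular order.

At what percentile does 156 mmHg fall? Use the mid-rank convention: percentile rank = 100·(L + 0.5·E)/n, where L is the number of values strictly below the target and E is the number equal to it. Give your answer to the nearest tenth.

73.1

Sorted: 104, 114, 122, 125, 126, 126, 134, 136, 137, 156, 157, 160, 161.
Count below 156: L = 9; count equal: E = 1; n = 13.
Percentile rank = 100·(9 + 0.5·1)/13 = 100·9.5/13 = 73.08.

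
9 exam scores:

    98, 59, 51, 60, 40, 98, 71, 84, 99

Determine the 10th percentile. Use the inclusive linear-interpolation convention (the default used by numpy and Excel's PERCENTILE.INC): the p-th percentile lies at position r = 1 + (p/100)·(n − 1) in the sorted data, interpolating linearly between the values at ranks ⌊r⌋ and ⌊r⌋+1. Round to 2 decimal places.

48.80

Sorted: 40, 51, 59, 60, 71, 84, 98, 98, 99.
n = 9.
r = 1 + (10/100)·(9 − 1) = 1 + 0.8 = 1.8.
Rank 1 is 40 and rank 2 is 51.
Interpolate: 40 + 0.8·(51 − 40) = 40 + 0.8·11 = 48.8.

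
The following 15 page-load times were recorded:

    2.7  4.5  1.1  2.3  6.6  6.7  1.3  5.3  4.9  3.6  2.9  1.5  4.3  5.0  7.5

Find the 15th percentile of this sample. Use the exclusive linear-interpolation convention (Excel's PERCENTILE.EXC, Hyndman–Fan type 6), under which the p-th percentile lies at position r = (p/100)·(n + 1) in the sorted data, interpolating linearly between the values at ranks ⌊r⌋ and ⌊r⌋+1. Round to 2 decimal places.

Sorted: 1.1, 1.3, 1.5, 2.3, 2.7, 2.9, 3.6, 4.3, 4.5, 4.9, 5.0, 5.3, 6.6, 6.7, 7.5.
n = 15.
r = (15/100)·(15 + 1) = 2.4.
Rank 2 is 1.3 and rank 3 is 1.5.
Interpolate: 1.3 + 0.4·(1.5 − 1.3) = 1.3 + 0.4·0.2 = 1.38.

1.38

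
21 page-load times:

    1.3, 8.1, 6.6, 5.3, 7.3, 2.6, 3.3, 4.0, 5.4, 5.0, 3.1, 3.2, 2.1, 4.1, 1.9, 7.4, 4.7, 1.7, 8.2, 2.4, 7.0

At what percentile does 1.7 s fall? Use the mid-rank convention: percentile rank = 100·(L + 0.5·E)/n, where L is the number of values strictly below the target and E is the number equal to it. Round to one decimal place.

7.1

Sorted: 1.3, 1.7, 1.9, 2.1, 2.4, 2.6, 3.1, 3.2, 3.3, 4.0, 4.1, 4.7, 5.0, 5.3, 5.4, 6.6, 7.0, 7.3, 7.4, 8.1, 8.2.
Count below 1.7: L = 1; count equal: E = 1; n = 21.
Percentile rank = 100·(1 + 0.5·1)/21 = 100·1.5/21 = 7.143.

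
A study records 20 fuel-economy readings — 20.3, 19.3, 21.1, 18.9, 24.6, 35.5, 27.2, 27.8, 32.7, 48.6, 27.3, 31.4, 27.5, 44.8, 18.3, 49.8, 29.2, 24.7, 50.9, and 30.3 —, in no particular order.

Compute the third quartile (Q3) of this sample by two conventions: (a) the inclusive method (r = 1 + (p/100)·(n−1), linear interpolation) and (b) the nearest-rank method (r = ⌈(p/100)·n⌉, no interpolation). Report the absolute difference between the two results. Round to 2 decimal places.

Sorted: 18.3, 18.9, 19.3, 20.3, 21.1, 24.6, 24.7, 27.2, 27.3, 27.5, 27.8, 29.2, 30.3, 31.4, 32.7, 35.5, 44.8, 48.6, 49.8, 50.9.
n = 20.
(a) r = 15.25; between ranks 15 (32.7) and 16 (35.5): 33.4.
(b) the nearest-rank method: rank 15 → 32.7.
|33.4 − 32.7| = 0.7.

0.70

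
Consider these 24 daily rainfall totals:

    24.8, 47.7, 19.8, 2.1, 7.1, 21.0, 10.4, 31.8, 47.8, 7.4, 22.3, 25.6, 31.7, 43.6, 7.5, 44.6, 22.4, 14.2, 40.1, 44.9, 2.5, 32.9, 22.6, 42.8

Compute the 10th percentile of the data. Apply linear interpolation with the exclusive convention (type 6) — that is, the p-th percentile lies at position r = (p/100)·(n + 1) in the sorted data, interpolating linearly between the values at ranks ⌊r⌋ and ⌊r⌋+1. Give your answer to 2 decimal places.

Sorted: 2.1, 2.5, 7.1, 7.4, 7.5, 10.4, 14.2, 19.8, 21.0, 22.3, 22.4, 22.6, 24.8, 25.6, 31.7, 31.8, 32.9, 40.1, 42.8, 43.6, 44.6, 44.9, 47.7, 47.8.
n = 24.
r = (10/100)·(24 + 1) = 2.5.
Rank 2 is 2.5 and rank 3 is 7.1.
Interpolate: 2.5 + 0.5·(7.1 − 2.5) = 2.5 + 0.5·4.6 = 4.8.

4.80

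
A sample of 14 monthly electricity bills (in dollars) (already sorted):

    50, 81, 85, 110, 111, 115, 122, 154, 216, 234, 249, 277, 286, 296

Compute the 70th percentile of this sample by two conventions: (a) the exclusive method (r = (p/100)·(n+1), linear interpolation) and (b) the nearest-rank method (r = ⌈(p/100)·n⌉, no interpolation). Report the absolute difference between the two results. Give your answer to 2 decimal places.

n = 14.
(a) r = 10.5; between ranks 10 (234) and 11 (249): 241.5.
(b) the nearest-rank method: rank 10 → 234.
|241.5 − 234| = 7.5.

7.50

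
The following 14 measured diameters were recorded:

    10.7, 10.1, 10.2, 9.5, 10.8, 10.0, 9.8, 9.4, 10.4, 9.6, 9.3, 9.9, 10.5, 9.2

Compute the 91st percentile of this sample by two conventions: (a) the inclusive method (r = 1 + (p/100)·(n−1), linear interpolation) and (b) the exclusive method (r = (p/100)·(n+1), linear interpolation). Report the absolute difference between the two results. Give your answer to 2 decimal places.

Sorted: 9.2, 9.3, 9.4, 9.5, 9.6, 9.8, 9.9, 10.0, 10.1, 10.2, 10.4, 10.5, 10.7, 10.8.
n = 14.
(a) r = 12.83; between ranks 12 (10.5) and 13 (10.7): 10.666.
(b) r = 13.65; between ranks 13 (10.7) and 14 (10.8): 10.765.
|10.666 − 10.765| = 0.099.

0.10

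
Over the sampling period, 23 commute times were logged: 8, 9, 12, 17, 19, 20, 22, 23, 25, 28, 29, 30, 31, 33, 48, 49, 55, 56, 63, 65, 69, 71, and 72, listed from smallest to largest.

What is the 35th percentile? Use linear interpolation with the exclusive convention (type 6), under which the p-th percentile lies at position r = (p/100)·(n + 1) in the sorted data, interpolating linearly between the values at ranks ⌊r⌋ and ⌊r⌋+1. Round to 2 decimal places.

n = 23.
r = (35/100)·(23 + 1) = 8.4.
Rank 8 is 23 and rank 9 is 25.
Interpolate: 23 + 0.4·(25 − 23) = 23 + 0.4·2 = 23.8.

23.80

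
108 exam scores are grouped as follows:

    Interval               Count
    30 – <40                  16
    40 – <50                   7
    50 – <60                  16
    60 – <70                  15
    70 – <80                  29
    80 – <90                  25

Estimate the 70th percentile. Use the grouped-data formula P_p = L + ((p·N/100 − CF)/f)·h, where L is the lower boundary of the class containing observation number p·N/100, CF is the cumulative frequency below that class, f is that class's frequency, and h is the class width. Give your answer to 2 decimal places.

77.45

N = 108; target position k = 70/100 · 108 = 75.6.
Cumulative frequencies: 16, 23, 39, 54, 83, 108.
Observation 75.6 falls in the class 70 – <80.
L = 70, CF = 54, f = 29, h = 10.
P70 = 70 + ((75.6 − 54)/29)·10 = 70 + 7.44828 = 77.4483.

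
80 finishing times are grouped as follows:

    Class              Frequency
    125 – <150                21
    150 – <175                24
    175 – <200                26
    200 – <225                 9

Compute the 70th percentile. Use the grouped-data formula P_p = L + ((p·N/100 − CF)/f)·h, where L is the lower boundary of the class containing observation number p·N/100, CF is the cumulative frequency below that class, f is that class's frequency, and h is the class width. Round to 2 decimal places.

N = 80; target position k = 70/100 · 80 = 56.
Cumulative frequencies: 21, 45, 71, 80.
Observation 56 falls in the class 175 – <200.
L = 175, CF = 45, f = 26, h = 25.
P70 = 175 + ((56 − 45)/26)·25 = 175 + 10.5769 = 185.577.

185.58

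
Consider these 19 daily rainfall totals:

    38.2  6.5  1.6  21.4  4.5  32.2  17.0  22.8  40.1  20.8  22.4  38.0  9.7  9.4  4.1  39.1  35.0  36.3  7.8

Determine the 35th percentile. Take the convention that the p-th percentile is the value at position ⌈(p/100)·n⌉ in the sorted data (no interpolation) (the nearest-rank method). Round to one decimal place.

9.7

Sorted: 1.6, 4.1, 4.5, 6.5, 7.8, 9.4, 9.7, 17.0, 20.8, 21.4, 22.4, 22.8, 32.2, 35.0, 36.3, 38.0, 38.2, 39.1, 40.1.
n = 19.
Position = ⌈35/100 · 19⌉ = ⌈6.65⌉ = 7.
The value at rank 7 is 9.7.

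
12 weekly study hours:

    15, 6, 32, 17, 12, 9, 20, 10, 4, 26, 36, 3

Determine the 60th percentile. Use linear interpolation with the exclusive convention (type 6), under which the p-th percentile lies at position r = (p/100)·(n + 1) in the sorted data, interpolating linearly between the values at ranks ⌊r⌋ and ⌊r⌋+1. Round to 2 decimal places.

Sorted: 3, 4, 6, 9, 10, 12, 15, 17, 20, 26, 32, 36.
n = 12.
r = (60/100)·(12 + 1) = 7.8.
Rank 7 is 15 and rank 8 is 17.
Interpolate: 15 + 0.8·(17 − 15) = 15 + 0.8·2 = 16.6.

16.60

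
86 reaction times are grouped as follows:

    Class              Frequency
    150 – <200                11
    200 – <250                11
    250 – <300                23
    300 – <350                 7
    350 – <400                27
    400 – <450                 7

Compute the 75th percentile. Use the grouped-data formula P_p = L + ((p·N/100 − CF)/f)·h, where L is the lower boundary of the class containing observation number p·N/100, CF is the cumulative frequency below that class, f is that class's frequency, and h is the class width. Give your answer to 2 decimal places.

373.15

N = 86; target position k = 75/100 · 86 = 64.5.
Cumulative frequencies: 11, 22, 45, 52, 79, 86.
Observation 64.5 falls in the class 350 – <400.
L = 350, CF = 52, f = 27, h = 50.
P75 = 350 + ((64.5 − 52)/27)·50 = 350 + 23.1481 = 373.148.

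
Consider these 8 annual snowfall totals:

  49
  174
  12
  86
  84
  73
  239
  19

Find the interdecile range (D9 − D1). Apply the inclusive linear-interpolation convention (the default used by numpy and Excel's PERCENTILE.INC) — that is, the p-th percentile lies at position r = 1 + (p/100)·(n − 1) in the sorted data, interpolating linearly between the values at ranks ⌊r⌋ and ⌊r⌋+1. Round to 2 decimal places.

176.60

Sorted: 12, 19, 49, 73, 84, 86, 174, 239.
n = 8.
P10: r = 1.7; ranks 1–2 are 12, 19; interpolating gives 16.9.
P90: r = 7.3; ranks 7–8 are 174, 239; interpolating gives 193.5.
Difference: 193.5 − 16.9 = 176.6.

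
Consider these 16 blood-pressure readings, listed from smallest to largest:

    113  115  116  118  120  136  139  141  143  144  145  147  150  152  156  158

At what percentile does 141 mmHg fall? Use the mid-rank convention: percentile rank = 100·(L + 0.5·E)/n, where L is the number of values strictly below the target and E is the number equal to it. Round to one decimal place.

46.9

Count below 141: L = 7; count equal: E = 1; n = 16.
Percentile rank = 100·(7 + 0.5·1)/16 = 100·7.5/16 = 46.88.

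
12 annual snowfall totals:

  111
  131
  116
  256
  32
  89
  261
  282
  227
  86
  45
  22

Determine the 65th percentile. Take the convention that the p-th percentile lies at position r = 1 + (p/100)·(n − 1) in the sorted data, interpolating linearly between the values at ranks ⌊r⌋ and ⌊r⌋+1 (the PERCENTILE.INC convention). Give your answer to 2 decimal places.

Sorted: 22, 32, 45, 86, 89, 111, 116, 131, 227, 256, 261, 282.
n = 12.
r = 1 + (65/100)·(12 − 1) = 1 + 7.15 = 8.15.
Rank 8 is 131 and rank 9 is 227.
Interpolate: 131 + 0.15·(227 − 131) = 131 + 0.15·96 = 145.4.

145.40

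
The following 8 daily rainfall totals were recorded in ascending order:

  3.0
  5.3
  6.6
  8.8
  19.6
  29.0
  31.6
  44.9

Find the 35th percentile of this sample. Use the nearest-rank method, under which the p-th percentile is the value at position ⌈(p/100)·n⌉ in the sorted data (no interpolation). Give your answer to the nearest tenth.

6.6

n = 8.
Position = ⌈35/100 · 8⌉ = ⌈2.8⌉ = 3.
The value at rank 3 is 6.6.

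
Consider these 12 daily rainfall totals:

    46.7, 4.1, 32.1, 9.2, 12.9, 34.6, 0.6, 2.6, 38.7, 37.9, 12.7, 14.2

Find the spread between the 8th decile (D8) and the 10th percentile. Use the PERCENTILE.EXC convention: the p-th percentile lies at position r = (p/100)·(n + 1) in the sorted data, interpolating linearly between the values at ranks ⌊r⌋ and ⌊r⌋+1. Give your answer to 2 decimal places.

37.02

Sorted: 0.6, 2.6, 4.1, 9.2, 12.7, 12.9, 14.2, 32.1, 34.6, 37.9, 38.7, 46.7.
n = 12.
P10: r = 1.3; ranks 1–2 are 0.6, 2.6; interpolating gives 1.2.
P80: r = 10.4; ranks 10–11 are 37.9, 38.7; interpolating gives 38.22.
Difference: 38.22 − 1.2 = 37.02.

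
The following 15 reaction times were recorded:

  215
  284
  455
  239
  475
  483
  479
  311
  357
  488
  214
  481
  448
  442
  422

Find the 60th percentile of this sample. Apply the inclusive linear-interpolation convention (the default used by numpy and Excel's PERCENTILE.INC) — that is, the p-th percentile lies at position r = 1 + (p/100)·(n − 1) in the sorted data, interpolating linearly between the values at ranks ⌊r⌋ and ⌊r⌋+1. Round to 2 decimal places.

450.80

Sorted: 214, 215, 239, 284, 311, 357, 422, 442, 448, 455, 475, 479, 481, 483, 488.
n = 15.
r = 1 + (60/100)·(15 − 1) = 1 + 8.4 = 9.4.
Rank 9 is 448 and rank 10 is 455.
Interpolate: 448 + 0.4·(455 − 448) = 448 + 0.4·7 = 450.8.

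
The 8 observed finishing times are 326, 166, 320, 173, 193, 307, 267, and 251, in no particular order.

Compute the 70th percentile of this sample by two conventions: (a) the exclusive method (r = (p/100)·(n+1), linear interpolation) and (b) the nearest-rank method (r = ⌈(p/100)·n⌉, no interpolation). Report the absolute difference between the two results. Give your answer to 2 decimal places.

Sorted: 166, 173, 193, 251, 267, 307, 320, 326.
n = 8.
(a) r = 6.3; between ranks 6 (307) and 7 (320): 310.9.
(b) the nearest-rank method: rank 6 → 307.
|310.9 − 307| = 3.9.

3.90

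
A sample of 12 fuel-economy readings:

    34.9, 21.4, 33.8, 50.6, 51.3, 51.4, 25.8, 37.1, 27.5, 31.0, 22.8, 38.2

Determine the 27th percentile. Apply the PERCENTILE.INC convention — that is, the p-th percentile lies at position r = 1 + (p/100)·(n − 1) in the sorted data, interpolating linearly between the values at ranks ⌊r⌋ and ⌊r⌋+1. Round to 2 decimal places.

27.45

Sorted: 21.4, 22.8, 25.8, 27.5, 31.0, 33.8, 34.9, 37.1, 38.2, 50.6, 51.3, 51.4.
n = 12.
r = 1 + (27/100)·(12 − 1) = 1 + 2.97 = 3.97.
Rank 3 is 25.8 and rank 4 is 27.5.
Interpolate: 25.8 + 0.97·(27.5 − 25.8) = 25.8 + 0.97·1.7 = 27.449.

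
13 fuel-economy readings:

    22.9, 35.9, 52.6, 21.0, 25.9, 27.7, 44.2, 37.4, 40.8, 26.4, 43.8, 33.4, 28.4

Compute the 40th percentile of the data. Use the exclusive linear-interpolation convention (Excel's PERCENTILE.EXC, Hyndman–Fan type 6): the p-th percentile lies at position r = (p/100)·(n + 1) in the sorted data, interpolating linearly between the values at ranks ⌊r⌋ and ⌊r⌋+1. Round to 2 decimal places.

28.12

Sorted: 21.0, 22.9, 25.9, 26.4, 27.7, 28.4, 33.4, 35.9, 37.4, 40.8, 43.8, 44.2, 52.6.
n = 13.
r = (40/100)·(13 + 1) = 5.6.
Rank 5 is 27.7 and rank 6 is 28.4.
Interpolate: 27.7 + 0.6·(28.4 − 27.7) = 27.7 + 0.6·0.7 = 28.12.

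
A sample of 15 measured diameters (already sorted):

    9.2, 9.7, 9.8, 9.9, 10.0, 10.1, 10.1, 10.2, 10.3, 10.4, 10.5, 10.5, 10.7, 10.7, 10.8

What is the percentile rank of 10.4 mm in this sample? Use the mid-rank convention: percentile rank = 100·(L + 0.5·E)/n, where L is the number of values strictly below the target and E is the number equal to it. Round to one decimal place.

63.3

Count below 10.4: L = 9; count equal: E = 1; n = 15.
Percentile rank = 100·(9 + 0.5·1)/15 = 100·9.5/15 = 63.33.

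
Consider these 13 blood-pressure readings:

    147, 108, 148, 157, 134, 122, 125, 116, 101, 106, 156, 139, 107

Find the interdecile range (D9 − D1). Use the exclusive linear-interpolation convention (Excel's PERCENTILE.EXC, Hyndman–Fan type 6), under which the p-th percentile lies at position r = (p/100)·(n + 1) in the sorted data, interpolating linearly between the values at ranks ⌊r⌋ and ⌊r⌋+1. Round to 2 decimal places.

Sorted: 101, 106, 107, 108, 116, 122, 125, 134, 139, 147, 148, 156, 157.
n = 13.
P10: r = 1.4; ranks 1–2 are 101, 106; interpolating gives 103.
P90: r = 12.6; ranks 12–13 are 156, 157; interpolating gives 156.6.
Difference: 156.6 − 103 = 53.6.

53.60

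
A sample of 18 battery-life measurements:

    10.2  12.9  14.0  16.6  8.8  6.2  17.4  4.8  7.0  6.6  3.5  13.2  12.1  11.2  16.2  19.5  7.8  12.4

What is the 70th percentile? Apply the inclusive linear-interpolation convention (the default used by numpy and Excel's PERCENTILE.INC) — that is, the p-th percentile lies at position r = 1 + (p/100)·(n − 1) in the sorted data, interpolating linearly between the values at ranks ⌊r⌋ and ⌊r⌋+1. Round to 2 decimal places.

Sorted: 3.5, 4.8, 6.2, 6.6, 7.0, 7.8, 8.8, 10.2, 11.2, 12.1, 12.4, 12.9, 13.2, 14.0, 16.2, 16.6, 17.4, 19.5.
n = 18.
r = 1 + (70/100)·(18 − 1) = 1 + 11.9 = 12.9.
Rank 12 is 12.9 and rank 13 is 13.2.
Interpolate: 12.9 + 0.9·(13.2 − 12.9) = 12.9 + 0.9·0.3 = 13.17.

13.17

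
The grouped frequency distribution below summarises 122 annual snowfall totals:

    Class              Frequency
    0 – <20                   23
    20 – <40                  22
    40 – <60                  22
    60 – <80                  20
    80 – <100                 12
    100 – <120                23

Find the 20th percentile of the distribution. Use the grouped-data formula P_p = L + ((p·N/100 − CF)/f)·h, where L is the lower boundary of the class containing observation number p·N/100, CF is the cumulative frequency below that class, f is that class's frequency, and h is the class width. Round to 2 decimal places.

21.27

N = 122; target position k = 20/100 · 122 = 24.4.
Cumulative frequencies: 23, 45, 67, 87, 99, 122.
Observation 24.4 falls in the class 20 – <40.
L = 20, CF = 23, f = 22, h = 20.
P20 = 20 + ((24.4 − 23)/22)·20 = 20 + 1.27273 = 21.2727.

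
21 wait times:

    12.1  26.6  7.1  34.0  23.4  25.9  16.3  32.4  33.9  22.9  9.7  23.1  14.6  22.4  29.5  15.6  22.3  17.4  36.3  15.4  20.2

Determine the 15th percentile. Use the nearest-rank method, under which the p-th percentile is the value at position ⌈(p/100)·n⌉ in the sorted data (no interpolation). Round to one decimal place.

14.6

Sorted: 7.1, 9.7, 12.1, 14.6, 15.4, 15.6, 16.3, 17.4, 20.2, 22.3, 22.4, 22.9, 23.1, 23.4, 25.9, 26.6, 29.5, 32.4, 33.9, 34.0, 36.3.
n = 21.
Position = ⌈15/100 · 21⌉ = ⌈3.15⌉ = 4.
The value at rank 4 is 14.6.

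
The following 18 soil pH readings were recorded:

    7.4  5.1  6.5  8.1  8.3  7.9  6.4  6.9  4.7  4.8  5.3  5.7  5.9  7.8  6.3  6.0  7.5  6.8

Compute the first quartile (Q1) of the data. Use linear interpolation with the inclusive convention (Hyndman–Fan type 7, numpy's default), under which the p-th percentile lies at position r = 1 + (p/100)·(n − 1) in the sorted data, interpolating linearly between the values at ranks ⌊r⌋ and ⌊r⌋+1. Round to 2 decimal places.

5.75

Sorted: 4.7, 4.8, 5.1, 5.3, 5.7, 5.9, 6.0, 6.3, 6.4, 6.5, 6.8, 6.9, 7.4, 7.5, 7.8, 7.9, 8.1, 8.3.
n = 18.
r = 1 + (25/100)·(18 − 1) = 1 + 4.25 = 5.25.
Rank 5 is 5.7 and rank 6 is 5.9.
Interpolate: 5.7 + 0.25·(5.9 − 5.7) = 5.7 + 0.25·0.2 = 5.75.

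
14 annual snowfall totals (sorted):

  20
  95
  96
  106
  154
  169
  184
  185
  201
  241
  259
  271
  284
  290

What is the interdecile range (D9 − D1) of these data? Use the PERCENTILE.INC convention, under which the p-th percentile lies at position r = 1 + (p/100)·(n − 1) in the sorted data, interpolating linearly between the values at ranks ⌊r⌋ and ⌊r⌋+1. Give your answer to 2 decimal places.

n = 14.
P10: r = 2.3; ranks 2–3 are 95, 96; interpolating gives 95.3.
P90: r = 12.7; ranks 12–13 are 271, 284; interpolating gives 280.1.
Difference: 280.1 − 95.3 = 184.8.

184.80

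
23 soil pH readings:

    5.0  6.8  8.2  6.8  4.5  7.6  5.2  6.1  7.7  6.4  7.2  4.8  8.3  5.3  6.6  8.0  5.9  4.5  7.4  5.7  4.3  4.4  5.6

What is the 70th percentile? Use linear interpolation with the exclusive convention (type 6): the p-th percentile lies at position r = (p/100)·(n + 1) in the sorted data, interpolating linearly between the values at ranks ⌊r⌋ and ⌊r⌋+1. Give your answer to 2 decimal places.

7.12

Sorted: 4.3, 4.4, 4.5, 4.5, 4.8, 5.0, 5.2, 5.3, 5.6, 5.7, 5.9, 6.1, 6.4, 6.6, 6.8, 6.8, 7.2, 7.4, 7.6, 7.7, 8.0, 8.2, 8.3.
n = 23.
r = (70/100)·(23 + 1) = 16.8.
Rank 16 is 6.8 and rank 17 is 7.2.
Interpolate: 6.8 + 0.8·(7.2 − 6.8) = 6.8 + 0.8·0.4 = 7.12.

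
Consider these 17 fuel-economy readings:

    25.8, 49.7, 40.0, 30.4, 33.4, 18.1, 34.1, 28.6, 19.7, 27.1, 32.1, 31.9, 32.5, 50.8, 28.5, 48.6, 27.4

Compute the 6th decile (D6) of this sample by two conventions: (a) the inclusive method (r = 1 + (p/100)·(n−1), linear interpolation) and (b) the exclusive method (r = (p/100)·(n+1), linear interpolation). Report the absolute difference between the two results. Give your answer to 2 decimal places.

Sorted: 18.1, 19.7, 25.8, 27.1, 27.4, 28.5, 28.6, 30.4, 31.9, 32.1, 32.5, 33.4, 34.1, 40.0, 48.6, 49.7, 50.8.
n = 17.
(a) r = 10.6; between ranks 10 (32.1) and 11 (32.5): 32.34.
(b) r = 10.8; between ranks 10 (32.1) and 11 (32.5): 32.42.
|32.34 − 32.42| = 0.08.

0.08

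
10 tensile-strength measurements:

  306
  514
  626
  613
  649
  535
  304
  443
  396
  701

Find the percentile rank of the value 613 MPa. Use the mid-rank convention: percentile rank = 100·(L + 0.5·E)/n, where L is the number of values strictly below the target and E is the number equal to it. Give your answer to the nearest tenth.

65.0

Sorted: 304, 306, 396, 443, 514, 535, 613, 626, 649, 701.
Count below 613: L = 6; count equal: E = 1; n = 10.
Percentile rank = 100·(6 + 0.5·1)/10 = 100·6.5/10 = 65.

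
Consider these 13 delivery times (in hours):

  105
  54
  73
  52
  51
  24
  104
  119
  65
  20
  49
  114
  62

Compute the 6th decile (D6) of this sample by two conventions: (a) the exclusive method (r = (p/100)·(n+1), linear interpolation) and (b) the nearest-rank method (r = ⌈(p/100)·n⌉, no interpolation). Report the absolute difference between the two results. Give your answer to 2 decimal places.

Sorted: 20, 24, 49, 51, 52, 54, 62, 65, 73, 104, 105, 114, 119.
n = 13.
(a) r = 8.4; between ranks 8 (65) and 9 (73): 68.2.
(b) the nearest-rank method: rank 8 → 65.
|68.2 − 65| = 3.2.

3.20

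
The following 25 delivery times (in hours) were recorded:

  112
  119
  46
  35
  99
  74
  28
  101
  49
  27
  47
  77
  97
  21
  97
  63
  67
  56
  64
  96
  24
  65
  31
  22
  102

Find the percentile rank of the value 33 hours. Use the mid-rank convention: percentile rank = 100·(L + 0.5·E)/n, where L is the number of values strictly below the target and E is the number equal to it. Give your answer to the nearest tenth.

24.0

Sorted: 21, 22, 24, 27, 28, 31, 35, 46, 47, 49, 56, 63, 64, 65, 67, 74, 77, 96, 97, 97, 99, 101, 102, 112, 119.
Count below 33: L = 6; count equal: E = 0; n = 25.
Percentile rank = 100·(6 + 0.5·0)/25 = 100·6/25 = 24.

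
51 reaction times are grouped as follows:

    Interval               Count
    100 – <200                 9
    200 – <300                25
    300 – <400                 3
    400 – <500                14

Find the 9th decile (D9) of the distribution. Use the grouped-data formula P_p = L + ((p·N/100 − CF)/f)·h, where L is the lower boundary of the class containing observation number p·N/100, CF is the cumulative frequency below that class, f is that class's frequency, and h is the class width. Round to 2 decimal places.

N = 51; target position k = 90/100 · 51 = 45.9.
Cumulative frequencies: 9, 34, 37, 51.
Observation 45.9 falls in the class 400 – <500.
L = 400, CF = 37, f = 14, h = 100.
P90 = 400 + ((45.9 − 37)/14)·100 = 400 + 63.5714 = 463.571.

463.57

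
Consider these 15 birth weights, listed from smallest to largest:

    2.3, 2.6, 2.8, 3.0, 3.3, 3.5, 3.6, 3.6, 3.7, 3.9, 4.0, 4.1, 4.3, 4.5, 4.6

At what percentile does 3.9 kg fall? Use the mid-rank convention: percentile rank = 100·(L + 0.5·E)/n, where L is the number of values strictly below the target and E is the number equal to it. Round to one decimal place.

63.3

Count below 3.9: L = 9; count equal: E = 1; n = 15.
Percentile rank = 100·(9 + 0.5·1)/15 = 100·9.5/15 = 63.33.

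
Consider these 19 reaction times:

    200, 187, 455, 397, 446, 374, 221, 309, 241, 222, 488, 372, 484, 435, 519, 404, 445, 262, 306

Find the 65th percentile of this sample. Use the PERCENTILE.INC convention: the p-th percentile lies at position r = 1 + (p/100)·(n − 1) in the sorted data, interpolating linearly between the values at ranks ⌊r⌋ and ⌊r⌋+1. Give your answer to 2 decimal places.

425.70

Sorted: 187, 200, 221, 222, 241, 262, 306, 309, 372, 374, 397, 404, 435, 445, 446, 455, 484, 488, 519.
n = 19.
r = 1 + (65/100)·(19 − 1) = 1 + 11.7 = 12.7.
Rank 12 is 404 and rank 13 is 435.
Interpolate: 404 + 0.7·(435 − 404) = 404 + 0.7·31 = 425.7.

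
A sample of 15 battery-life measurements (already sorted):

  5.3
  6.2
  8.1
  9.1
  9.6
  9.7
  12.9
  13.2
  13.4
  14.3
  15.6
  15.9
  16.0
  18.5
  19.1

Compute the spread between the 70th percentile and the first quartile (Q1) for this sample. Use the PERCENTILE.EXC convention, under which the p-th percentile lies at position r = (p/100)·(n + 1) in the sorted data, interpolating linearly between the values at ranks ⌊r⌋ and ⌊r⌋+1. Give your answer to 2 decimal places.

n = 15.
P25: r = 4 (integer) → 9.1.
P70: r = 11.2; ranks 11–12 are 15.6, 15.9; interpolating gives 15.66.
Difference: 15.66 − 9.1 = 6.56.

6.56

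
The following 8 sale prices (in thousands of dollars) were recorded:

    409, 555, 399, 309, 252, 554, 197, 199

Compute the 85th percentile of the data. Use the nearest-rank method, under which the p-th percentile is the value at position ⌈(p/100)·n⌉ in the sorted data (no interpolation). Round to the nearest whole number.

554

Sorted: 197, 199, 252, 309, 399, 409, 554, 555.
n = 8.
Position = ⌈85/100 · 8⌉ = ⌈6.8⌉ = 7.
The value at rank 7 is 554.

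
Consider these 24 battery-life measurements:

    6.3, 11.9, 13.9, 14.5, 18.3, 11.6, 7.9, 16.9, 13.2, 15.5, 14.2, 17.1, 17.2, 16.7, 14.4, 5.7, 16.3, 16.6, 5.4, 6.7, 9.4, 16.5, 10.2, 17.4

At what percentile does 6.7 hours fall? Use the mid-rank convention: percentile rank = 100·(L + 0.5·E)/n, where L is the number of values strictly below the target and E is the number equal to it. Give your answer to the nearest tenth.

Sorted: 5.4, 5.7, 6.3, 6.7, 7.9, 9.4, 10.2, 11.6, 11.9, 13.2, 13.9, 14.2, 14.4, 14.5, 15.5, 16.3, 16.5, 16.6, 16.7, 16.9, 17.1, 17.2, 17.4, 18.3.
Count below 6.7: L = 3; count equal: E = 1; n = 24.
Percentile rank = 100·(3 + 0.5·1)/24 = 100·3.5/24 = 14.58.

14.6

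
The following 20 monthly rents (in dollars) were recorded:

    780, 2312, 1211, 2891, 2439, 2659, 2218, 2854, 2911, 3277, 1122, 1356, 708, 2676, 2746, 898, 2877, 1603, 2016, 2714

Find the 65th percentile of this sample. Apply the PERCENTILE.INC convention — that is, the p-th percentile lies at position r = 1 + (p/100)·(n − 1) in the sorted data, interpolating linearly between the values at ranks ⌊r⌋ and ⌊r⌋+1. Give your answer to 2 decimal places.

2689.30

Sorted: 708, 780, 898, 1122, 1211, 1356, 1603, 2016, 2218, 2312, 2439, 2659, 2676, 2714, 2746, 2854, 2877, 2891, 2911, 3277.
n = 20.
r = 1 + (65/100)·(20 − 1) = 1 + 12.35 = 13.35.
Rank 13 is 2676 and rank 14 is 2714.
Interpolate: 2676 + 0.35·(2714 − 2676) = 2676 + 0.35·38 = 2689.3.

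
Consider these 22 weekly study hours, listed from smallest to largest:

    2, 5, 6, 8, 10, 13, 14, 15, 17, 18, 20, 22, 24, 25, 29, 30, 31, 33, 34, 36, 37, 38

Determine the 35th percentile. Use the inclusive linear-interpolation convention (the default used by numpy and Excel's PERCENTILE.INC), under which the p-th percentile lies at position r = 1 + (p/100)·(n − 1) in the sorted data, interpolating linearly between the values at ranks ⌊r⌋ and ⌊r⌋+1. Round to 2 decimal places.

15.70

n = 22.
r = 1 + (35/100)·(22 − 1) = 1 + 7.35 = 8.35.
Rank 8 is 15 and rank 9 is 17.
Interpolate: 15 + 0.35·(17 − 15) = 15 + 0.35·2 = 15.7.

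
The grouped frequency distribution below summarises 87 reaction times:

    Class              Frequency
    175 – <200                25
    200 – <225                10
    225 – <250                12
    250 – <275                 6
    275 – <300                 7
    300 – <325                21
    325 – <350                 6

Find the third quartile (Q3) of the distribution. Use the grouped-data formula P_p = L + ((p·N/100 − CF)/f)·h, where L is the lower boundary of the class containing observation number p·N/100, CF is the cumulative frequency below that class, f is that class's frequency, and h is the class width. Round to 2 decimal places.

306.25

N = 87; target position k = 75/100 · 87 = 65.25.
Cumulative frequencies: 25, 35, 47, 53, 60, 81, 87.
Observation 65.25 falls in the class 300 – <325.
L = 300, CF = 60, f = 21, h = 25.
P75 = 300 + ((65.25 − 60)/21)·25 = 300 + 6.25 = 306.25.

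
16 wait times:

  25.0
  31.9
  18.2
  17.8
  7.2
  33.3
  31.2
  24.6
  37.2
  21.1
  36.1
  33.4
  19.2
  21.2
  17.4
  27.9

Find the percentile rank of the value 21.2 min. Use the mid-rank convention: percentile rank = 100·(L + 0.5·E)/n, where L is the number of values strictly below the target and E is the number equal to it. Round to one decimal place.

Sorted: 7.2, 17.4, 17.8, 18.2, 19.2, 21.1, 21.2, 24.6, 25.0, 27.9, 31.2, 31.9, 33.3, 33.4, 36.1, 37.2.
Count below 21.2: L = 6; count equal: E = 1; n = 16.
Percentile rank = 100·(6 + 0.5·1)/16 = 100·6.5/16 = 40.62.

40.6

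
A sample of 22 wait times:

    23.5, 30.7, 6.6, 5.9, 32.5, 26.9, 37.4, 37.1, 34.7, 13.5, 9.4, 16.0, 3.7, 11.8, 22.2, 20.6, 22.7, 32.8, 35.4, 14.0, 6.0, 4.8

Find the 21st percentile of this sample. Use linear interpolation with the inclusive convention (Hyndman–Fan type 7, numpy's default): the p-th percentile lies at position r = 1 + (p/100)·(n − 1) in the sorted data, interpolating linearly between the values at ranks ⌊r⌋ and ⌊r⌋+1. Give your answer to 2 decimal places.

Sorted: 3.7, 4.8, 5.9, 6.0, 6.6, 9.4, 11.8, 13.5, 14.0, 16.0, 20.6, 22.2, 22.7, 23.5, 26.9, 30.7, 32.5, 32.8, 34.7, 35.4, 37.1, 37.4.
n = 22.
r = 1 + (21/100)·(22 − 1) = 1 + 4.41 = 5.41.
Rank 5 is 6.6 and rank 6 is 9.4.
Interpolate: 6.6 + 0.41·(9.4 − 6.6) = 6.6 + 0.41·2.8 = 7.748.

7.75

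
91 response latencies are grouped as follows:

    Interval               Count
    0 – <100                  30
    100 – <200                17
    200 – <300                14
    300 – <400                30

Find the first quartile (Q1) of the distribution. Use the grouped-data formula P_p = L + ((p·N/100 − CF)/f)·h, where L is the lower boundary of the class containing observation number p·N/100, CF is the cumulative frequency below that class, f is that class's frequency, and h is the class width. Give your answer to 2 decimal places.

N = 91; target position k = 25/100 · 91 = 22.75.
Cumulative frequencies: 30, 47, 61, 91.
Observation 22.75 falls in the class 0 – <100.
L = 0, CF = 0, f = 30, h = 100.
P25 = 0 + ((22.75 − 0)/30)·100 = 0 + 75.8333 = 75.8333.

75.83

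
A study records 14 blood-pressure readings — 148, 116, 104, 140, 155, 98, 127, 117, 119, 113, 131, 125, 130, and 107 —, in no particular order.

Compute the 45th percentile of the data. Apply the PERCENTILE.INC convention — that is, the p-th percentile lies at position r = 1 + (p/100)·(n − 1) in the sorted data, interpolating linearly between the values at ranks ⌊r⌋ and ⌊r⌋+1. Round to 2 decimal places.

118.70

Sorted: 98, 104, 107, 113, 116, 117, 119, 125, 127, 130, 131, 140, 148, 155.
n = 14.
r = 1 + (45/100)·(14 − 1) = 1 + 5.85 = 6.85.
Rank 6 is 117 and rank 7 is 119.
Interpolate: 117 + 0.85·(119 − 117) = 117 + 0.85·2 = 118.7.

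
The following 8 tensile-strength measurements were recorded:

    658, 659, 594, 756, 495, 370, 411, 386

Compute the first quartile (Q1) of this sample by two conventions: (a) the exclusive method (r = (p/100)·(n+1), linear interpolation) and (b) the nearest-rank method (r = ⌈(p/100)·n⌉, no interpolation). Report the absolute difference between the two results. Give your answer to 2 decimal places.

Sorted: 370, 386, 411, 495, 594, 658, 659, 756.
n = 8.
(a) r = 2.25; between ranks 2 (386) and 3 (411): 392.25.
(b) the nearest-rank method: rank 2 → 386.
|392.25 − 386| = 6.25.

6.25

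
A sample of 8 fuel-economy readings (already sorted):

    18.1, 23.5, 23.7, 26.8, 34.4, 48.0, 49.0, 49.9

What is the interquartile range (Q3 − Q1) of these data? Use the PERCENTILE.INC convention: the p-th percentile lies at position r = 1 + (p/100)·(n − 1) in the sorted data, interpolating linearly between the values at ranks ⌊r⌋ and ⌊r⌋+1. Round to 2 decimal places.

n = 8.
P25: r = 2.75; ranks 2–3 are 23.5, 23.7; interpolating gives 23.65.
P75: r = 6.25; ranks 6–7 are 48.0, 49.0; interpolating gives 48.25.
Difference: 48.25 − 23.65 = 24.6.

24.60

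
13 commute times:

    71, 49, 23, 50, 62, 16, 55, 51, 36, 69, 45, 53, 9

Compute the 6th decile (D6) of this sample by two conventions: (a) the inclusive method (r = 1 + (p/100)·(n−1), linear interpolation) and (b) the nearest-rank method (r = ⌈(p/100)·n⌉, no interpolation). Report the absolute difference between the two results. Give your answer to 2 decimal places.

0.40

Sorted: 9, 16, 23, 36, 45, 49, 50, 51, 53, 55, 62, 69, 71.
n = 13.
(a) r = 8.2; between ranks 8 (51) and 9 (53): 51.4.
(b) the nearest-rank method: rank 8 → 51.
|51.4 − 51| = 0.4.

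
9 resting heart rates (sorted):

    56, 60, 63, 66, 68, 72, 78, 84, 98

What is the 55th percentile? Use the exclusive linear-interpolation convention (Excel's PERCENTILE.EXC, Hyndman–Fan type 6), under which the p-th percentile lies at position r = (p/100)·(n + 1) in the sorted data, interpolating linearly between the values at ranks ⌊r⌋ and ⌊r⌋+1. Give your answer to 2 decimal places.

70.00

n = 9.
r = (55/100)·(9 + 1) = 5.5.
Rank 5 is 68 and rank 6 is 72.
Interpolate: 68 + 0.5·(72 − 68) = 68 + 0.5·4 = 70.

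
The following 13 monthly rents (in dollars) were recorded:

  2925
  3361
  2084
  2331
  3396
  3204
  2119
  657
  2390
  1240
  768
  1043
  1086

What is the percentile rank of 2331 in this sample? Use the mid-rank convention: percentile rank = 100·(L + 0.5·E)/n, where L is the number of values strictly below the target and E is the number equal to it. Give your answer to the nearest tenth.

Sorted: 657, 768, 1043, 1086, 1240, 2084, 2119, 2331, 2390, 2925, 3204, 3361, 3396.
Count below 2331: L = 7; count equal: E = 1; n = 13.
Percentile rank = 100·(7 + 0.5·1)/13 = 100·7.5/13 = 57.69.

57.7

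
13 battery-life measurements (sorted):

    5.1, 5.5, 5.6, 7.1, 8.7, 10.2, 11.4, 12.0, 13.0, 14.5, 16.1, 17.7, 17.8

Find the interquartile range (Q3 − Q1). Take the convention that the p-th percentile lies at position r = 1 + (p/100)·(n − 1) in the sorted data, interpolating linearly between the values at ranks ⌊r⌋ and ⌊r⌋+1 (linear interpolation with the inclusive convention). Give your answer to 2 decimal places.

n = 13.
P25: r = 4 (integer) → 7.1.
P75: r = 10 (integer) → 14.5.
Difference: 14.5 − 7.1 = 7.4.

7.40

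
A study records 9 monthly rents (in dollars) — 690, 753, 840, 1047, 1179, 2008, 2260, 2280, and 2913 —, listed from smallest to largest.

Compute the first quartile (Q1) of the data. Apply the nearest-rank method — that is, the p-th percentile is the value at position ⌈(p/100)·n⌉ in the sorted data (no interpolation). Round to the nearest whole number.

n = 9.
Position = ⌈25/100 · 9⌉ = ⌈2.25⌉ = 3.
The value at rank 3 is 840.

840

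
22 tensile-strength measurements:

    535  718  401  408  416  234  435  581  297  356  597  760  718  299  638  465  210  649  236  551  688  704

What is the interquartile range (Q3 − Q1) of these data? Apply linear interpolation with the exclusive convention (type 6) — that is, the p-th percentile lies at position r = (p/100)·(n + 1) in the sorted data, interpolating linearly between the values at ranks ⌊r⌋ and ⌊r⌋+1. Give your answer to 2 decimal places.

317.00

Sorted: 210, 234, 236, 297, 299, 356, 401, 408, 416, 435, 465, 535, 551, 581, 597, 638, 649, 688, 704, 718, 718, 760.
n = 22.
P25: r = 5.75; ranks 5–6 are 299, 356; interpolating gives 341.75.
P75: r = 17.25; ranks 17–18 are 649, 688; interpolating gives 658.75.
Difference: 658.75 − 341.75 = 317.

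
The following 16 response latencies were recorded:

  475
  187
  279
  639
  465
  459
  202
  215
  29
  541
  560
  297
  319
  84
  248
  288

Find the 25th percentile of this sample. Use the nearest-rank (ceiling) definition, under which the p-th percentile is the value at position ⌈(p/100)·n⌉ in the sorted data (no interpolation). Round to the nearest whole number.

202

Sorted: 29, 84, 187, 202, 215, 248, 279, 288, 297, 319, 459, 465, 475, 541, 560, 639.
n = 16.
Position = ⌈25/100 · 16⌉ = ⌈4⌉ = 4.
The value at rank 4 is 202.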